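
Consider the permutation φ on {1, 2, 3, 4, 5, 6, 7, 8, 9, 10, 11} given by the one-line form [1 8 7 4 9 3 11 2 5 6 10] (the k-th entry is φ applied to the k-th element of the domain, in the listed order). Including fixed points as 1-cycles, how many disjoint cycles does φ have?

5

The cycle decomposition is (1)(2 8)(3 7 11 10 6)(4)(5 9), which has 5 cycles (counting 1-cycles).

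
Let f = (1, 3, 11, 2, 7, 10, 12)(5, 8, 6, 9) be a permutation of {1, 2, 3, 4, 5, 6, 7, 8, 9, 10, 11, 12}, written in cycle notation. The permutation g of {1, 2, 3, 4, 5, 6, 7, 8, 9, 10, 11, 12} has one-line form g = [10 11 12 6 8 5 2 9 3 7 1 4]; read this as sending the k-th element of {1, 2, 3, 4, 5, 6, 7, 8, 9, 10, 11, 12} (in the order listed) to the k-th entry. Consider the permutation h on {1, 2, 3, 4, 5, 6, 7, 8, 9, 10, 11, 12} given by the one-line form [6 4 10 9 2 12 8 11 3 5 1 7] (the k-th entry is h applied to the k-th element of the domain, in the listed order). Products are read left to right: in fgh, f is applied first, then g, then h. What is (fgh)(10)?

Chase 10: f(10) = 12; g(12) = 4; h(4) = 9. Hence (fgh)(10) = 9.

9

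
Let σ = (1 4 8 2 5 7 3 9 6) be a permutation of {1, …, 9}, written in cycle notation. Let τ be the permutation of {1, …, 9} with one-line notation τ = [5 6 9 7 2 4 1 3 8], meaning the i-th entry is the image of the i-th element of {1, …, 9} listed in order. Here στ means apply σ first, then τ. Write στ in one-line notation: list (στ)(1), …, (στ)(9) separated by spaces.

(στ)(x) = τ(σ(x)). Computing each image: τ(σ(1)) = τ(4) = 7, τ(σ(2)) = τ(5) = 2, τ(σ(3)) = τ(9) = 8, τ(σ(4)) = τ(8) = 3, τ(σ(5)) = τ(7) = 1, τ(σ(6)) = τ(1) = 5, τ(σ(7)) = τ(3) = 9, τ(σ(8)) = τ(2) = 6, τ(σ(9)) = τ(6) = 4.
Hence στ = [7 2 8 3 1 5 9 6 4].

7 2 8 3 1 5 9 6 4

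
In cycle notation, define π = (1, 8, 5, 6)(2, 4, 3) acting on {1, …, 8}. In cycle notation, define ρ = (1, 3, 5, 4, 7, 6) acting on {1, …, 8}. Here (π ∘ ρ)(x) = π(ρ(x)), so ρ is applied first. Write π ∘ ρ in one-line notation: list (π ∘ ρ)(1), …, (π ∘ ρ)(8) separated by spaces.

For each element, apply ρ then π: 1 → 3 → 2; 2 → 2 → 4; 3 → 5 → 6; 4 → 7 → 7; 5 → 4 → 3; 6 → 1 → 8; 7 → 6 → 1; 8 → 8 → 5.
Collecting the images, π ∘ ρ = [2 4 6 7 3 8 1 5].

2 4 6 7 3 8 1 5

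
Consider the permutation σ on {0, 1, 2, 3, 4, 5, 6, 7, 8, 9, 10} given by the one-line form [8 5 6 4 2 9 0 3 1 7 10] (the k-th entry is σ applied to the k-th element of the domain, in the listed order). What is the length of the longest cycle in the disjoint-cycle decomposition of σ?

10

Decomposing into disjoint cycles gives (0, 8, 1, 5, 9, 7, 3, 4, 2, 6); the longest has length 10.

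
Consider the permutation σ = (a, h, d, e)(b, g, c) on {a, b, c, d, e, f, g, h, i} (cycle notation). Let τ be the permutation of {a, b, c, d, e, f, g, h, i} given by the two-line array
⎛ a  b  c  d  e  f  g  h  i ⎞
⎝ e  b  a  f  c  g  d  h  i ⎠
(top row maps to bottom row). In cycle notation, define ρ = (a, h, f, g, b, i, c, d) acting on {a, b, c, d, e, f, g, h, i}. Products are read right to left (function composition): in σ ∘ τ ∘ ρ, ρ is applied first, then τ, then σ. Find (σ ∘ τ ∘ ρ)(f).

(σ ∘ τ ∘ ρ)(f) = σ(τ(ρ(f))). ρ(f) = g, then τ(g) = d, then σ(d) = e, so the result is e.

e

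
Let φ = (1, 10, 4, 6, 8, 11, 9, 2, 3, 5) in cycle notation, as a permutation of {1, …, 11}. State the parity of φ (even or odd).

The cycle lengths are 10, 1.
A cycle of length ℓ contributes ℓ−1 transpositions, so φ is a product of 9 transpositions — odd.

odd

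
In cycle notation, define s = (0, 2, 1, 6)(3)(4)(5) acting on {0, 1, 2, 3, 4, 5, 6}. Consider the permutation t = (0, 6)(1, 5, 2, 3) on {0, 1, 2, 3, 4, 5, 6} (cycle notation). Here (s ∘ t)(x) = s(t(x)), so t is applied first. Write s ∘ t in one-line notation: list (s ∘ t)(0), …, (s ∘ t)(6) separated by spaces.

(s ∘ t)(x) = s(t(x)). Computing each image: s(t(0)) = s(6) = 0, s(t(1)) = s(5) = 5, s(t(2)) = s(3) = 3, s(t(3)) = s(1) = 6, s(t(4)) = s(4) = 4, s(t(5)) = s(2) = 1, s(t(6)) = s(0) = 2.
Hence s ∘ t = [0 5 3 6 4 1 2].

0 5 3 6 4 1 2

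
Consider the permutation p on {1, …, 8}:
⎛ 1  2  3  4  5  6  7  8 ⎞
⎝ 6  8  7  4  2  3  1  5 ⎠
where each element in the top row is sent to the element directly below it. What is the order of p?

Decomposing into disjoint cycles gives cycle lengths 4, 3, 1.
The order is lcm(4, 3) = 12.

12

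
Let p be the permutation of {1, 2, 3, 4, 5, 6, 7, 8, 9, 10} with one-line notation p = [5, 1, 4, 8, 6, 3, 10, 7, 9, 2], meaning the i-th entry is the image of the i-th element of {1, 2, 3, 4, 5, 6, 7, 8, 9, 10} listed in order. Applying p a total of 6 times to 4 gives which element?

Tracing 4 → 8 → … returns to 4 after 9 steps, so 4 lies in a 9-cycle (1 5 6 3 4 8 7 10 2).
Advancing 6 steps from 4: 4 → 8 → 7 → 10 → 2 → 1 → 5.

5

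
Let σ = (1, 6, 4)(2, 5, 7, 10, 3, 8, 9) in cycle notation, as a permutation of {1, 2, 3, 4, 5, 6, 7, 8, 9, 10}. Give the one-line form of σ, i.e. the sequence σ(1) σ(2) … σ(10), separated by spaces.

6 5 8 1 7 4 10 9 2 3

Each element maps to the next entry in its cycle (wrapping to the front): 1↦6, 2↦5, 3↦8, 4↦1, 5↦7, 6↦4, 7↦10, 8↦9, 9↦2, 10↦3.
So the one-line form is 6 5 8 1 7 4 10 9 2 3.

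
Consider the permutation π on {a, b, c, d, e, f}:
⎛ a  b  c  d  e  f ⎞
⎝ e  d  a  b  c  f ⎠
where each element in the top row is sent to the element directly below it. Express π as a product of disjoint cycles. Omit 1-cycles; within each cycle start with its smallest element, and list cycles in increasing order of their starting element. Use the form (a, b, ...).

(a, e, c)(b, d)

From a: a → e → c → a, closing the cycle (a, e, c).
Repeating from the next unused element and collecting all non-trivial cycles gives (a, e, c)(b, d).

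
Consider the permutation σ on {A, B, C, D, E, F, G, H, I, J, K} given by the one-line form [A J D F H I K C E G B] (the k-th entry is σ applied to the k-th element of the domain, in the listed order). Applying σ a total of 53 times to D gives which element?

Tracing D → F → … returns to D after 6 steps, so D lies in a 6-cycle (C D F I E H).
On a 6-cycle, σ^6 is the identity, so σ^53 = σ^5 there (53 ≡ 5 mod 6).
Advancing 5 steps from D: D → F → I → E → H → C.

C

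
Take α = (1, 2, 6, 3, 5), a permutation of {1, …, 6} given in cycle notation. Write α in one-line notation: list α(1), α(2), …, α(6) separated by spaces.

Image by image: 1↦2, 2↦6, 3↦5, 4↦4, 5↦1, 6↦3.
Listing these in domain order gives 2 6 5 4 1 3.

2 6 5 4 1 3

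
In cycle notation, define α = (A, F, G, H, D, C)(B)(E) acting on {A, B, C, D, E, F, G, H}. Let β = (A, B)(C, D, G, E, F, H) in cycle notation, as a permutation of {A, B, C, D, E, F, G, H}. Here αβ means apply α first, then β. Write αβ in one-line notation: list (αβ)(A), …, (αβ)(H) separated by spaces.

(αβ)(x) = β(α(x)). Computing each image: β(α(A)) = β(F) = H, β(α(B)) = β(B) = A, β(α(C)) = β(A) = B, β(α(D)) = β(C) = D, β(α(E)) = β(E) = F, β(α(F)) = β(G) = E, β(α(G)) = β(H) = C, β(α(H)) = β(D) = G.
Hence αβ = [H A B D F E C G].

H A B D F E C G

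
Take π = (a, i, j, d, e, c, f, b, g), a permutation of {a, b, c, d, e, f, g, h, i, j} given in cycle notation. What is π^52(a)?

b

a lies in the 9-cycle (a, i, j, d, e, c, f, b, g).
Powers repeat with period 9 on this cycle, and 52 mod 9 = 7, so π^52(a) = π^7(a).
Stepping 7 places around the cycle: a → i → j → d → e → c → f → b.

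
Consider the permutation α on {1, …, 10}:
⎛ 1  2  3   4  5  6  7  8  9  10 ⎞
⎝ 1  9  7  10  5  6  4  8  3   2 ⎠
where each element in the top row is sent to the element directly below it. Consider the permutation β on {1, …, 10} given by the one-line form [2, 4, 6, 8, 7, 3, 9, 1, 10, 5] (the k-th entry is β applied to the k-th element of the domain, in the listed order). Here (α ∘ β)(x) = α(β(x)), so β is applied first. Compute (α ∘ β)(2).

β(2) = 4, then α(4) = 10; composing gives (α ∘ β)(2) = 10.

10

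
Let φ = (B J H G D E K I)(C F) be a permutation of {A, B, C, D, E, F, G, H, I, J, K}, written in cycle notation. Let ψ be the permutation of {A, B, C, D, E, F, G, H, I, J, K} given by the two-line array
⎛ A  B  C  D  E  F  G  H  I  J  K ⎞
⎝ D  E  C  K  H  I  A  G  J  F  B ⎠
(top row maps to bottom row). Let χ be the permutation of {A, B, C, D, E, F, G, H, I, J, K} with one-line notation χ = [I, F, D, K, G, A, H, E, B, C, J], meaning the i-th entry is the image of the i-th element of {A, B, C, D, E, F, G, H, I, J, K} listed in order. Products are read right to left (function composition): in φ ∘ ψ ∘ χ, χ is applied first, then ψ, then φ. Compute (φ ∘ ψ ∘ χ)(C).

I

Apply the permutations in order: χ(C) = D, then ψ(D) = K, then φ(K) = I. So (φ ∘ ψ ∘ χ)(C) = I.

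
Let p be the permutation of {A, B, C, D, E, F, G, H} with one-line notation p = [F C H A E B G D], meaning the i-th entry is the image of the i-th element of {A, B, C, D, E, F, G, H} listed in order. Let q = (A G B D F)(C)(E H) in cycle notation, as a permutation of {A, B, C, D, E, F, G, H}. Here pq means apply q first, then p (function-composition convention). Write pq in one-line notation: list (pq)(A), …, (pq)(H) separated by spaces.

For each element, apply q then p: A → G → G; B → D → A; C → C → H; D → F → B; E → H → D; F → A → F; G → B → C; H → E → E.
So pq in one-line form is G A H B D F C E.

G A H B D F C E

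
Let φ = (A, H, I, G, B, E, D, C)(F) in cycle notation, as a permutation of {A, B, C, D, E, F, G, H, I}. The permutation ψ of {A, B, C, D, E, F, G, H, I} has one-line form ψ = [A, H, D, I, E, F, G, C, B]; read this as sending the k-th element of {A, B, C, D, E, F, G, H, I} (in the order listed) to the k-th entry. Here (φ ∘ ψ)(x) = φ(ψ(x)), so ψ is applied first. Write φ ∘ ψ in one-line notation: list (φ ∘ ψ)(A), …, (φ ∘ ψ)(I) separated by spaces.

H I C G D F B A E

(φ ∘ ψ)(x) = φ(ψ(x)). Computing each image: φ(ψ(A)) = φ(A) = H, φ(ψ(B)) = φ(H) = I, φ(ψ(C)) = φ(D) = C, φ(ψ(D)) = φ(I) = G, φ(ψ(E)) = φ(E) = D, φ(ψ(F)) = φ(F) = F, φ(ψ(G)) = φ(G) = B, φ(ψ(H)) = φ(C) = A, φ(ψ(I)) = φ(B) = E.
Hence φ ∘ ψ = [H I C G D F B A E].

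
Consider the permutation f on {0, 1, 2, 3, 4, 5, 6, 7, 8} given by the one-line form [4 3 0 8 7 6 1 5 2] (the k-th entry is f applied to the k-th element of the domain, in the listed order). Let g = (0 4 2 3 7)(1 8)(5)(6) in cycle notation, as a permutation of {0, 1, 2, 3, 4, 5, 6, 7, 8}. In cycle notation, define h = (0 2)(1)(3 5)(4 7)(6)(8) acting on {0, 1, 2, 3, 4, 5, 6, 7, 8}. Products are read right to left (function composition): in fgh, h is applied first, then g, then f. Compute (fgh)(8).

Chase 8: h(8) = 8; g(8) = 1; f(1) = 3. Hence (fgh)(8) = 3.

3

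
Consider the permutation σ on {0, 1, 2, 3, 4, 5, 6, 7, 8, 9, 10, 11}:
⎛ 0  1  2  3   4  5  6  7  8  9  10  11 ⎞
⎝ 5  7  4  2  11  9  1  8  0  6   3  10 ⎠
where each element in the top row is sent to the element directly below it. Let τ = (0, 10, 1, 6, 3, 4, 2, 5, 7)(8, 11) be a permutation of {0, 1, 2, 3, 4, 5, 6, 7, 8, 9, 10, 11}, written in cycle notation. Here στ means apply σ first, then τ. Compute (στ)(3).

5

(στ)(3) = τ(σ(3)). σ(3) = 2, then τ(2) = 5. So (στ)(3) = 5.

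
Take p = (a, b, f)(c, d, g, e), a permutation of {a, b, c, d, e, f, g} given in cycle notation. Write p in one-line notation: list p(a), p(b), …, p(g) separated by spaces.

Reading each image from the cycles: a→b, b→f, c→d, d→g, e→c, f→a, g→e.
Listing these in domain order gives b f d g c a e.

b f d g c a e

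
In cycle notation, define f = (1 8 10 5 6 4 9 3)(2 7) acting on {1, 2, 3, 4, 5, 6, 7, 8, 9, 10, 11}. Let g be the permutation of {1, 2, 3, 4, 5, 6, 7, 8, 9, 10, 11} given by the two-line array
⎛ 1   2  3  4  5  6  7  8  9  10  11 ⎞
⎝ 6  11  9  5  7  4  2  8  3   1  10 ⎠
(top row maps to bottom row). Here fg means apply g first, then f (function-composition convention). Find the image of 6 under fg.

First apply g: g(6) = 4, then f(4) = 9. Thus (fg)(6) = 9.

9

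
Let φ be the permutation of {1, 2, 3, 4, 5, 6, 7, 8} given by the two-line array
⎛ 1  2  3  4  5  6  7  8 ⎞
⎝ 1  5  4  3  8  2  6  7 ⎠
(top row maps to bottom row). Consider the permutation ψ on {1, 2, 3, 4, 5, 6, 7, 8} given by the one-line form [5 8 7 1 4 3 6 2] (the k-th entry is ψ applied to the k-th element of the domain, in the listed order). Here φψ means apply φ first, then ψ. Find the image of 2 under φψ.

4

φ(2) = 5, then ψ(5) = 4; composing gives (φψ)(2) = 4.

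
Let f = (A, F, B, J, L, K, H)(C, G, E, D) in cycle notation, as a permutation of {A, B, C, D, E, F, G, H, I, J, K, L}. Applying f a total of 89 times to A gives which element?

A lies in the 7-cycle (A, F, B, J, L, K, H).
Powers repeat with period 7 on this cycle, and 89 mod 7 = 5, so f^89(A) = f^5(A).
Advancing 5 steps from A: A → F → B → J → L → K.

K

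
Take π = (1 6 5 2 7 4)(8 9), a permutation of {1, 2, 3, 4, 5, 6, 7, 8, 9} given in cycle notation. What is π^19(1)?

1 lies in the 6-cycle (1 6 5 2 7 4).
Since the cycle has length 6, π^19 acts on it the same as π^1 (19 mod 6 = 1).
Stepping 1 place around the cycle: 1 → 6.

6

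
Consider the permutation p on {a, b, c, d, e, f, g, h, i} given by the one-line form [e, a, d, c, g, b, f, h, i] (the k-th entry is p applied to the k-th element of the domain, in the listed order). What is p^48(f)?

Tracing f → b → … returns to f after 5 steps, so f lies in a 5-cycle (a, e, g, f, b).
On a 5-cycle, p^5 is the identity, so p^48 = p^3 there (48 ≡ 3 mod 5).
Advancing 3 steps from f: f → b → a → e.

e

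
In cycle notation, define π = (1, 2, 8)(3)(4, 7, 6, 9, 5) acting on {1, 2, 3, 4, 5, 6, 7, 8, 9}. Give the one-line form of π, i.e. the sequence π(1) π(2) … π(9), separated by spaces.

2 8 3 7 4 9 6 1 5

Reading each image from the cycles: 1↦2, 2↦8, 3↦3, 4↦7, 5↦4, 6↦9, 7↦6, 8↦1, 9↦5.
So the one-line form is 2 8 3 7 4 9 6 1 5.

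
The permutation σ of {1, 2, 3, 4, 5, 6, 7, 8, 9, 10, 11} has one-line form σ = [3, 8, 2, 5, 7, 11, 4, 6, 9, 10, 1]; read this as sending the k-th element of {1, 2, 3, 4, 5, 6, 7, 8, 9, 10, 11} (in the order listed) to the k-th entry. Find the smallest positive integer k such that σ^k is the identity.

Writing σ as disjoint cycles, the cycle lengths are 6, 3, 1, 1.
The order of σ is the least common multiple of its cycle lengths: lcm(6, 3) = 6.

6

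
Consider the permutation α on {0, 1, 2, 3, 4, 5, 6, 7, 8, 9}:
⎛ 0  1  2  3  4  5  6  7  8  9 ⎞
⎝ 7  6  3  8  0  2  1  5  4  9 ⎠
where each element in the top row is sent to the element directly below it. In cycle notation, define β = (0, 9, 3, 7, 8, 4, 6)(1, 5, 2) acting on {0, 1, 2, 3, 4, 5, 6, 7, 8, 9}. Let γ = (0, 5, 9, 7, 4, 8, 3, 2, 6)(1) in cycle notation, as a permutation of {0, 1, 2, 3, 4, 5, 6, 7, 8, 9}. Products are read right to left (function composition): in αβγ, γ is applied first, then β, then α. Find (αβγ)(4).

Chase 4: γ(4) = 8; β(8) = 4; α(4) = 0. Hence (αβγ)(4) = 0.

0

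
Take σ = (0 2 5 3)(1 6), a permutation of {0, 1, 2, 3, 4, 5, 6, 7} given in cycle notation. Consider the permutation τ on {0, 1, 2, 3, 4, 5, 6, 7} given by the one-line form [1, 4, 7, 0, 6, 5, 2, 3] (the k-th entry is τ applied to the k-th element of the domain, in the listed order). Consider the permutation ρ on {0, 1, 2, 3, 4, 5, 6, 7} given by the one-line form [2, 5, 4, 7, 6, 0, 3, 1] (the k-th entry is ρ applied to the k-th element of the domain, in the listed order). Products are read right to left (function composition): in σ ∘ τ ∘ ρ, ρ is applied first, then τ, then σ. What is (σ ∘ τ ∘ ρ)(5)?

Apply the permutations in order: ρ(5) = 0, then τ(0) = 1, then σ(1) = 6. So (σ ∘ τ ∘ ρ)(5) = 6.

6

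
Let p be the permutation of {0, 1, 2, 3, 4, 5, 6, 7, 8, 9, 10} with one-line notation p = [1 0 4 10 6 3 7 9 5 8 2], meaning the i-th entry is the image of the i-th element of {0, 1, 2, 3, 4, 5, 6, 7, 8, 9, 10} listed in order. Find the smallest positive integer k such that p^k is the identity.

18

Writing p as disjoint cycles, the cycle lengths are 9, 2.
Since disjoint cycles commute, ord(p) = lcm(9, 2) = 18.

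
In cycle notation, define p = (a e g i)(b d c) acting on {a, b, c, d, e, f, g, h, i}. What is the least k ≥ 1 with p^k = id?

12

The cycle type of p is (4, 3, 1, 1).
The order is lcm(4, 3) = 12.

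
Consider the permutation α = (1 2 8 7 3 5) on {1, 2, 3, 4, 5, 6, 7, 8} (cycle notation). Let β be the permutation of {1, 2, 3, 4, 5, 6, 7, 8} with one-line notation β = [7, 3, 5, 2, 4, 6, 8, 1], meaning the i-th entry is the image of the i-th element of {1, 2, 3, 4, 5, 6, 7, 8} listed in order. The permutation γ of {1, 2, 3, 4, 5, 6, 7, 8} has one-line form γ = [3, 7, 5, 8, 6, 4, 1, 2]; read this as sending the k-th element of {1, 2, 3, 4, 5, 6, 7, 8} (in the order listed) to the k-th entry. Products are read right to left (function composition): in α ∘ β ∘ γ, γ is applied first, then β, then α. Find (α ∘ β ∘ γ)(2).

7

Apply the permutations in order: γ(2) = 7, then β(7) = 8, then α(8) = 7. So (α ∘ β ∘ γ)(2) = 7.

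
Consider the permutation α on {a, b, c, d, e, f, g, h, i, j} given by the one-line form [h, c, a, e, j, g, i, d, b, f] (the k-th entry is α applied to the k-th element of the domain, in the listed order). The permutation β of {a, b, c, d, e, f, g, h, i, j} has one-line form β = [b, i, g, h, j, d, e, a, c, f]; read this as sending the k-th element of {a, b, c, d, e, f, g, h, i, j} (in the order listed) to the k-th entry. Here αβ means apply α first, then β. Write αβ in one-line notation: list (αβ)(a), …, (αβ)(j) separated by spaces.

For each element, apply α then β: a → h → a; b → c → g; c → a → b; d → e → j; e → j → f; f → g → e; g → i → c; h → d → h; i → b → i; j → f → d.
So αβ in one-line form is a g b j f e c h i d.

a g b j f e c h i d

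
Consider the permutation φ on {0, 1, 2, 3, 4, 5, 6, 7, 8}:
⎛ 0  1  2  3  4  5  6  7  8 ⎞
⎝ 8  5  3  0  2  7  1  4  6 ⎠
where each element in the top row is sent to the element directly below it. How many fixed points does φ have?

0

No element satisfies φ(x) = x, so there are 0 fixed points.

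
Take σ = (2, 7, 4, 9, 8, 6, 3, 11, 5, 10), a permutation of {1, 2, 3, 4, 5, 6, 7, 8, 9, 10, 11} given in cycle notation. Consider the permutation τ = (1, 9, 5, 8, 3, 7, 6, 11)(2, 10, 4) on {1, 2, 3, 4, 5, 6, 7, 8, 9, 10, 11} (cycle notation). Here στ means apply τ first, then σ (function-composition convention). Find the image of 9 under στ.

(στ)(9) = σ(τ(9)). τ(9) = 5, then σ(5) = 10. So (στ)(9) = 10.

10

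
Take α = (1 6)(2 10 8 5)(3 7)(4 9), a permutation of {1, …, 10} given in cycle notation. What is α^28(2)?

2 lies in the 4-cycle (2 10 8 5).
Since the cycle has length 4, α^28 acts on it the same as α^0 (28 mod 4 = 0).
So α^28(2) = 2.

2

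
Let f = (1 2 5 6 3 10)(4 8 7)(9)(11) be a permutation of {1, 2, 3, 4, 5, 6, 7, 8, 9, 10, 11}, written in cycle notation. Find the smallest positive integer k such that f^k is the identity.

6

The disjoint cycles have lengths 6, 3, 1, 1.
The order of f is the least common multiple of its cycle lengths: lcm(6, 3) = 6.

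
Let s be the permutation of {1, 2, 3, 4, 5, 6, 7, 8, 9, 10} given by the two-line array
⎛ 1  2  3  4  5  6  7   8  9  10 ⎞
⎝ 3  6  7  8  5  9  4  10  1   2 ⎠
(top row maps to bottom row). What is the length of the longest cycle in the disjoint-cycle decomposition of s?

9

Decomposing into disjoint cycles gives (1 3 7 4 8 10 2 6 9); the longest has length 9.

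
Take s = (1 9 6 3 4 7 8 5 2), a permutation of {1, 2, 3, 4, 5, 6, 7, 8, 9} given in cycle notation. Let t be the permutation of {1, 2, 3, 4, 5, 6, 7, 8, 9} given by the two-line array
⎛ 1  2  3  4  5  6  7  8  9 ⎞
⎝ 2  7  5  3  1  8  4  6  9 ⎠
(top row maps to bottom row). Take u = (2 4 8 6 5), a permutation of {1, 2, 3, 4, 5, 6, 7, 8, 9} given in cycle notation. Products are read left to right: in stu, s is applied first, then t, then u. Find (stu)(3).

3

(stu)(3) = u(t(s(3))). s(3) = 4, then t(4) = 3, then u(3) = 3, so the result is 3.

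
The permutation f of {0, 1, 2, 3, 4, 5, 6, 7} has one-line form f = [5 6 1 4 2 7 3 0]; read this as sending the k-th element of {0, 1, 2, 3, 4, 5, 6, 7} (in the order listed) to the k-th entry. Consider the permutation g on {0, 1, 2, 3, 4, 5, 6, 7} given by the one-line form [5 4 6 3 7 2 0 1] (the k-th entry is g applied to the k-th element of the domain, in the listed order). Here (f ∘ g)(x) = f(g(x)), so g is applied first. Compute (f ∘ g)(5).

First apply g: g(5) = 2, then f(2) = 1. Thus (f ∘ g)(5) = 1.

1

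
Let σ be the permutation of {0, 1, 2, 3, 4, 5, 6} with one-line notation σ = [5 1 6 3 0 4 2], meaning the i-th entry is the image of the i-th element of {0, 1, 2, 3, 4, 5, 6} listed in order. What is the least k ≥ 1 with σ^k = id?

Writing σ as disjoint cycles, the cycle lengths are 3, 2, 1, 1.
The order is lcm(3, 2) = 6.

6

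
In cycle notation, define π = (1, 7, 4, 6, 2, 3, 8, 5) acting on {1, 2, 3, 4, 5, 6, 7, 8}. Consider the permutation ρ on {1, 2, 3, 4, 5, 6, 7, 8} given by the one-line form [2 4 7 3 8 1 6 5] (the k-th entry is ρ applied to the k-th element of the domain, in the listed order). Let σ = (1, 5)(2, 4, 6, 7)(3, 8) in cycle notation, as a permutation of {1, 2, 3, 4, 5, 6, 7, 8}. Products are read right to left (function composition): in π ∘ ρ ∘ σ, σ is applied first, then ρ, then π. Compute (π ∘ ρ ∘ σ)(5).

3

(π ∘ ρ ∘ σ)(5) = π(ρ(σ(5))). σ(5) = 1, then ρ(1) = 2, then π(2) = 3, so the result is 3.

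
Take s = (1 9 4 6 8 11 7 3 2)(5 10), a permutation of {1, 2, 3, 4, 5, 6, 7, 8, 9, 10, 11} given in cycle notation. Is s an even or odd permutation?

The cycle lengths are 9, 2.
A cycle of length ℓ contributes ℓ−1 transpositions, so s is a product of 8 + 1 = 9 transpositions — odd.

odd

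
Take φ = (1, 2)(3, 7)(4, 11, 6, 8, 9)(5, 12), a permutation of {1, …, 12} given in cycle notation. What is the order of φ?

The disjoint cycles have lengths 5, 2, 2, 2, 1.
Since disjoint cycles commute, ord(φ) = lcm(5, 2, 2, 2) = 10.

10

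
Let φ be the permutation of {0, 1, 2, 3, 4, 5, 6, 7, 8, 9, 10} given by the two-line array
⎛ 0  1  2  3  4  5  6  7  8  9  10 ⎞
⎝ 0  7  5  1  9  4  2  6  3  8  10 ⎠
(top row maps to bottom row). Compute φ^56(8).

1

Tracing 8 → 3 → … returns to 8 after 9 steps, so 8 lies in a 9-cycle (1 7 6 2 5 4 9 8 3).
Powers repeat with period 9 on this cycle, and 56 mod 9 = 2, so φ^56(8) = φ^2(8).
Advancing 2 steps from 8: 8 → 3 → 1.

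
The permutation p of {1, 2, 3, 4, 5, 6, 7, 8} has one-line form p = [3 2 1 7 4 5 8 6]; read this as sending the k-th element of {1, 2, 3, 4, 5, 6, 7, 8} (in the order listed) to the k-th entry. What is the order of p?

10

Decomposing into disjoint cycles gives cycle lengths 5, 2, 1.
The order of p is the least common multiple of its cycle lengths: lcm(5, 2) = 10.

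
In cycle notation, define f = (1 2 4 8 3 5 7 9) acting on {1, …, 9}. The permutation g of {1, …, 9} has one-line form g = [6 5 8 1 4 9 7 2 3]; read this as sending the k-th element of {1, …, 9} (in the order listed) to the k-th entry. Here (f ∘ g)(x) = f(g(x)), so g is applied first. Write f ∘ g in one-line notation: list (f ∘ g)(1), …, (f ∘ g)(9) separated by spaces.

6 7 3 2 8 1 9 4 5

(f ∘ g)(x) = f(g(x)). Computing each image: f(g(1)) = f(6) = 6, f(g(2)) = f(5) = 7, f(g(3)) = f(8) = 3, f(g(4)) = f(1) = 2, f(g(5)) = f(4) = 8, f(g(6)) = f(9) = 1, f(g(7)) = f(7) = 9, f(g(8)) = f(2) = 4, f(g(9)) = f(3) = 5.
Hence f ∘ g = [6 7 3 2 8 1 9 4 5].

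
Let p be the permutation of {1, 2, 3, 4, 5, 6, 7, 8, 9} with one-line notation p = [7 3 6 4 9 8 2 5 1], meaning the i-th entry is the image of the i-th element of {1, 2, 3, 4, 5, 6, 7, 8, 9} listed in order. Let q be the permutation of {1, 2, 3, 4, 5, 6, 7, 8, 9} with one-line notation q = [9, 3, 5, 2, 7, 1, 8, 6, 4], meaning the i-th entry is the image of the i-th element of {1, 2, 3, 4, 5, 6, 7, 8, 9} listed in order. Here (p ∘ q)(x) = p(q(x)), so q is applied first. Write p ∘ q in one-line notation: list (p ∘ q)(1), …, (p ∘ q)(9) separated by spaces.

(p ∘ q)(x) = p(q(x)). Computing each image: p(q(1)) = p(9) = 1, p(q(2)) = p(3) = 6, p(q(3)) = p(5) = 9, p(q(4)) = p(2) = 3, p(q(5)) = p(7) = 2, p(q(6)) = p(1) = 7, p(q(7)) = p(8) = 5, p(q(8)) = p(6) = 8, p(q(9)) = p(4) = 4.
Hence p ∘ q = [1 6 9 3 2 7 5 8 4].

1 6 9 3 2 7 5 8 4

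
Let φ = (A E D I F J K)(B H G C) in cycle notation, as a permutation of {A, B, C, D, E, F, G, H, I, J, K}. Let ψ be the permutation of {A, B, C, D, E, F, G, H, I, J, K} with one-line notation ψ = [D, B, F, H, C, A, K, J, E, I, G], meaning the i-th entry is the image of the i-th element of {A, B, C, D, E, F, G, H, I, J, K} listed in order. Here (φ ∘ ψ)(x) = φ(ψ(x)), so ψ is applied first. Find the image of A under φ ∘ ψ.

I

ψ(A) = D, then φ(D) = I; composing gives (φ ∘ ψ)(A) = I.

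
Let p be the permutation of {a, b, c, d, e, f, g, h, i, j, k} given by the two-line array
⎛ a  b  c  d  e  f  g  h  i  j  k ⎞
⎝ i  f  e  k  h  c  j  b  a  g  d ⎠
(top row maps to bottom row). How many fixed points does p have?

No element satisfies p(x) = x, so there are 0 fixed points.

0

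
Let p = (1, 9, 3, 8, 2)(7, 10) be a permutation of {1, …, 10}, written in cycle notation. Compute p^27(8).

1

8 lies in the 5-cycle (1, 9, 3, 8, 2).
Powers repeat with period 5 on this cycle, and 27 mod 5 = 2, so p^27(8) = p^2(8).
Advancing 2 steps from 8: 8 → 2 → 1.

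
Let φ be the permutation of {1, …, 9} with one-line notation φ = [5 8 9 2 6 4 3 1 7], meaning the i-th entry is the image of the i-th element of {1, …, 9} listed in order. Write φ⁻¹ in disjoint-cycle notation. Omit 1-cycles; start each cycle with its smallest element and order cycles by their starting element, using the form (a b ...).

(1 8 2 4 6 5)(3 7 9)

First write φ in disjoint cycles: (1 5 6 4 2 8)(3 9 7).
The inverse reverses every cycle; in canonical form, φ⁻¹ = (1 8 2 4 6 5)(3 7 9).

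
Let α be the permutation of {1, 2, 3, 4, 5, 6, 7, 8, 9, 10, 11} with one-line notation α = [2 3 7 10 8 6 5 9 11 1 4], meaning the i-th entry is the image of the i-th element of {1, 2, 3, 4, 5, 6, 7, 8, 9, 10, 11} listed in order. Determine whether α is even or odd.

odd

In disjoint-cycle form the cycle lengths are 10, 1.
A cycle is odd iff its length is even; α has 1 even-length cycle, so sgn(α) = (−1)^1 and α is odd.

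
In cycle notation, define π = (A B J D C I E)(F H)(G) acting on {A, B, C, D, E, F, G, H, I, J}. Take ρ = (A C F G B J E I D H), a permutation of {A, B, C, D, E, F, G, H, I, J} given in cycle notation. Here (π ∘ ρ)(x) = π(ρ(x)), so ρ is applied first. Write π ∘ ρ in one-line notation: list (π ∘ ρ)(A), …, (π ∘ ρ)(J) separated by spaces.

I D H F E G J B C A

Chase each element through ρ then π: A → C → I; B → J → D; C → F → H; D → H → F; E → I → E; F → G → G; G → B → J; H → A → B; I → D → C; J → E → A.
Collecting the images, π ∘ ρ = [I D H F E G J B C A].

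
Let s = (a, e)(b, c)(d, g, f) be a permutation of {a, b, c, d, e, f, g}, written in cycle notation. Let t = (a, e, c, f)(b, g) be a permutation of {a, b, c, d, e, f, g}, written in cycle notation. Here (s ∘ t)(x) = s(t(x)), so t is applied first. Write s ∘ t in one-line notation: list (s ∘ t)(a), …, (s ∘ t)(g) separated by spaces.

a f d g b e c

For each element, apply t then s: a → e → a; b → g → f; c → f → d; d → d → g; e → c → b; f → a → e; g → b → c.
Collecting the images, s ∘ t = [a f d g b e c].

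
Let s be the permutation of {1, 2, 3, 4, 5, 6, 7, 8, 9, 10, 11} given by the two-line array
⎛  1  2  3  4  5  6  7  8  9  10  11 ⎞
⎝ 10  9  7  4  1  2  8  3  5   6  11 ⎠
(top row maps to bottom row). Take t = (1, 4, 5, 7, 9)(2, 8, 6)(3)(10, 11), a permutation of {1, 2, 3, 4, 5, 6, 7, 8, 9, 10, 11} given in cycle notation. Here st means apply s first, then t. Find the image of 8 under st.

(st)(8) = t(s(8)). s(8) = 3, then t(3) = 3. So (st)(8) = 3.

3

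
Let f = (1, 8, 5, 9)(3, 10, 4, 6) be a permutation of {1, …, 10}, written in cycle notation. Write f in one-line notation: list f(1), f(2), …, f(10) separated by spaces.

8 2 10 6 9 3 7 5 1 4

Reading each image from the cycles: 1↦8, 2↦2, 3↦10, 4↦6, 5↦9, 6↦3, 7↦7, 8↦5, 9↦1, 10↦4.
Listing these in domain order gives 8 2 10 6 9 3 7 5 1 4.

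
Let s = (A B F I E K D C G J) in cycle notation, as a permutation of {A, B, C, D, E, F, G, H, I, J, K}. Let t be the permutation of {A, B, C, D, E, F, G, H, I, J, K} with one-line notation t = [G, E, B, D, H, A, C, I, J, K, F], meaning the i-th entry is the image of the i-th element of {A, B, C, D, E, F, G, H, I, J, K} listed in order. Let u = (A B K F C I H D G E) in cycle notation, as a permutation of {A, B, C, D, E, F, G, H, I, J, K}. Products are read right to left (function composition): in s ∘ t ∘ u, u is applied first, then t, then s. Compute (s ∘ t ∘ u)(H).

(s ∘ t ∘ u)(H) = s(t(u(H))). u(H) = D, then t(D) = D, then s(D) = C, so the result is C.

C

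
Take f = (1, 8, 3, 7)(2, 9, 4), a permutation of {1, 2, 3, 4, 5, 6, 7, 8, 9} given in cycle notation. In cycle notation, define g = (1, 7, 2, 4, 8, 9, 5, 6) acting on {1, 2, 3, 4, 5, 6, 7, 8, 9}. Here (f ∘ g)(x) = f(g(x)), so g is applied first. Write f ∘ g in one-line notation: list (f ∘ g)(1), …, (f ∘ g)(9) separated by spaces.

1 2 7 3 6 8 9 4 5

(f ∘ g)(x) = f(g(x)). Computing each image: f(g(1)) = f(7) = 1, f(g(2)) = f(4) = 2, f(g(3)) = f(3) = 7, f(g(4)) = f(8) = 3, f(g(5)) = f(6) = 6, f(g(6)) = f(1) = 8, f(g(7)) = f(2) = 9, f(g(8)) = f(9) = 4, f(g(9)) = f(5) = 5.
Hence f ∘ g = [1 2 7 3 6 8 9 4 5].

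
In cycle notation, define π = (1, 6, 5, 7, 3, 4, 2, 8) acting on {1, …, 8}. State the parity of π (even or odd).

The cycle lengths are 8.
A cycle is odd iff its length is even; π has 1 even-length cycle, so sgn(π) = (−1)^1 and π is odd.

odd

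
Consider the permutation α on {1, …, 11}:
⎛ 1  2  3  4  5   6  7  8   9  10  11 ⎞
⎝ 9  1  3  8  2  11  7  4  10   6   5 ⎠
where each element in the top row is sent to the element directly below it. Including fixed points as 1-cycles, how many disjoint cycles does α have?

The cycle decomposition is (1 9 10 6 11 5 2)(3)(4 8)(7), which has 4 cycles (counting 1-cycles).

4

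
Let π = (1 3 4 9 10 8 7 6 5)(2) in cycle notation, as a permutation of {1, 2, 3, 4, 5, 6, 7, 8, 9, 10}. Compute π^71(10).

10 lies in the 9-cycle (1 3 4 9 10 8 7 6 5).
Powers repeat with period 9 on this cycle, and 71 mod 9 = 8, so π^71(10) = π^8(10).
Advancing 8 steps from 10: 10 → 8 → 7 → 6 → 5 → 1 → 3 → 4 → 9.

9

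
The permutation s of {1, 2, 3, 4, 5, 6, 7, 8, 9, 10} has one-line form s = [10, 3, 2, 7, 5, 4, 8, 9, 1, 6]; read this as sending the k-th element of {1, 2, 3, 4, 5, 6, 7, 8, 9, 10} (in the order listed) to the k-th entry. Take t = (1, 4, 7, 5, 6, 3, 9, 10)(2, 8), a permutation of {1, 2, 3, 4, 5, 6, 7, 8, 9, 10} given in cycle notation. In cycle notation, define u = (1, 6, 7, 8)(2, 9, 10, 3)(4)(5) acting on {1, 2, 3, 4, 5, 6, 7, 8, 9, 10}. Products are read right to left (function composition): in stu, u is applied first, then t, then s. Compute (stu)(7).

Apply the permutations in order: u(7) = 8, then t(8) = 2, then s(2) = 3. So (stu)(7) = 3.

3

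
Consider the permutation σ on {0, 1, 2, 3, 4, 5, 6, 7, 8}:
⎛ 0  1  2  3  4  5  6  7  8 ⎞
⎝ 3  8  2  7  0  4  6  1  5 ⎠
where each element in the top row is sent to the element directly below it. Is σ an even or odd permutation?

even

In disjoint-cycle form the cycle lengths are 7, 1, 1.
A cycle is odd iff its length is even; σ has 0 even-length cycles, so sgn(σ) = (−1)^0 and σ is even.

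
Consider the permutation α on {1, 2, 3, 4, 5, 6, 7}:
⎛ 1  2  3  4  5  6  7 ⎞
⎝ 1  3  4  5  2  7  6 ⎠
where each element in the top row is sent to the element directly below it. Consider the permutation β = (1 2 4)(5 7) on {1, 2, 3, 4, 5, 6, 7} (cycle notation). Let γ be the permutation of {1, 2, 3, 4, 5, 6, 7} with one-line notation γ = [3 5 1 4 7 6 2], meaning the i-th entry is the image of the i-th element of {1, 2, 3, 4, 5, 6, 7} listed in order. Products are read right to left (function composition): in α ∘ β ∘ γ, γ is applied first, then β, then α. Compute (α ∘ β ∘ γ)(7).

(α ∘ β ∘ γ)(7) = α(β(γ(7))). γ(7) = 2, then β(2) = 4, then α(4) = 5, so the result is 5.

5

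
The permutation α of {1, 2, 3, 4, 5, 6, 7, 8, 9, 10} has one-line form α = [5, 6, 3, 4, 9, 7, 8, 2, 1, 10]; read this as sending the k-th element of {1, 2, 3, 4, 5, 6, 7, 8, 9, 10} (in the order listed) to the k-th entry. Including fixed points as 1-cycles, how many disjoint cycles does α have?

The cycle decomposition is (1, 5, 9)(2, 6, 7, 8)(3)(4)(10), which has 5 cycles (counting 1-cycles).

5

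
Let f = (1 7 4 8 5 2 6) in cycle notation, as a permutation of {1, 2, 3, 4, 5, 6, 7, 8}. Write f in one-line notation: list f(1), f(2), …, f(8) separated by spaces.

7 6 3 8 2 1 4 5

Image by image: 1→7, 2→6, 3→3, 4→8, 5→2, 6→1, 7→4, 8→5.
Listing these in domain order gives 7 6 3 8 2 1 4 5.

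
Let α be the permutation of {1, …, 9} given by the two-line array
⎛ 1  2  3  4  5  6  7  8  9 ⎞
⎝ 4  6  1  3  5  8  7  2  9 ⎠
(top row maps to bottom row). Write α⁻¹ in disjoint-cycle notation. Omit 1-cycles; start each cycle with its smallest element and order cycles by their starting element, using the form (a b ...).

(1 3 4)(2 8 6)

First write α in disjoint cycles: (1 4 3)(2 6 8).
Reversing each cycle (and rotating so the smallest element leads) gives α⁻¹ = (1 3 4)(2 8 6).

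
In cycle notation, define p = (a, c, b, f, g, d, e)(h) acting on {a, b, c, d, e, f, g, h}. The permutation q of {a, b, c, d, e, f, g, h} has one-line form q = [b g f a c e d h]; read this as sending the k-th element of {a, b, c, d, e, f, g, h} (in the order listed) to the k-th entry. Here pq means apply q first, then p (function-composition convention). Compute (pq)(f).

q(f) = e, then p(e) = a; composing gives (pq)(f) = a.

a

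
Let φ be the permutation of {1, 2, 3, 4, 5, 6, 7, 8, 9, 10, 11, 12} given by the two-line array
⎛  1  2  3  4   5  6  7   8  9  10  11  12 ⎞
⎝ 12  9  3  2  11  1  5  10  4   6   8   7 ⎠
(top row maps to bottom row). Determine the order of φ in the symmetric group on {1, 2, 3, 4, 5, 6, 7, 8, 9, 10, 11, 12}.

24

Decomposing into disjoint cycles gives cycle lengths 8, 3, 1.
The order of φ is the least common multiple of its cycle lengths: lcm(8, 3) = 24.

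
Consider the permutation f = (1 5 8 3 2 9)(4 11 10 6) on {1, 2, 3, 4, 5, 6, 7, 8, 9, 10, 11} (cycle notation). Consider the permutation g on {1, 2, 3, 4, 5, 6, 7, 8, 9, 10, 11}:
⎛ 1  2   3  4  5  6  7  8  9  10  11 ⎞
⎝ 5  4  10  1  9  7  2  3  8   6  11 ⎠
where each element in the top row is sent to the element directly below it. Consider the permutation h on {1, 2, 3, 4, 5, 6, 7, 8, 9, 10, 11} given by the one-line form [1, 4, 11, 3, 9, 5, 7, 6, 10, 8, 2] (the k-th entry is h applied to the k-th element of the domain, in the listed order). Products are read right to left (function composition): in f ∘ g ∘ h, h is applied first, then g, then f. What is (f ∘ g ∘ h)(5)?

3

(f ∘ g ∘ h)(5) = f(g(h(5))). h(5) = 9, then g(9) = 8, then f(8) = 3, so the result is 3.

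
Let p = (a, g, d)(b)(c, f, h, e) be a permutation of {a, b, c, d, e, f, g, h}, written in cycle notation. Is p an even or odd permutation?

odd

The cycle lengths are 4, 3, 1.
A cycle of length ℓ contributes ℓ−1 transpositions, so p is a product of 3 + 2 = 5 transpositions — odd.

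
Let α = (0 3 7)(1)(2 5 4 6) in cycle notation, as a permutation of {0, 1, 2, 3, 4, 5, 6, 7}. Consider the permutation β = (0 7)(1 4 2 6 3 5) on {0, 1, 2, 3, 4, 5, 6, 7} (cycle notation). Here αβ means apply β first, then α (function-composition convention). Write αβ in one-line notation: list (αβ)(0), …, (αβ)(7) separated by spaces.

0 6 2 4 5 1 7 3

For each element, apply β then α: 0 → 7 → 0; 1 → 4 → 6; 2 → 6 → 2; 3 → 5 → 4; 4 → 2 → 5; 5 → 1 → 1; 6 → 3 → 7; 7 → 0 → 3.
So αβ in one-line form is 0 6 2 4 5 1 7 3.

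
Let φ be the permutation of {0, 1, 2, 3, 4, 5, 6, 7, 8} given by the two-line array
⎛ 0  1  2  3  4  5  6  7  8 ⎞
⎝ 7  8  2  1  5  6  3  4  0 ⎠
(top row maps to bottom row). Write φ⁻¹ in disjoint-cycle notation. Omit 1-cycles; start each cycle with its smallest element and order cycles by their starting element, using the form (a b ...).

The cycle decomposition of φ is (0 7 4 5 6 3 1 8).
The inverse reverses every cycle; in canonical form, φ⁻¹ = (0 8 1 3 6 5 4 7).

(0 8 1 3 6 5 4 7)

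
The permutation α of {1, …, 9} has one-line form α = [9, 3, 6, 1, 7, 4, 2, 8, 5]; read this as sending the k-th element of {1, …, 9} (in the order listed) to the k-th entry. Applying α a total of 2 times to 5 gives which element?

2

Tracing 5 → 7 → … returns to 5 after 8 steps, so 5 lies in an 8-cycle (1 9 5 7 2 3 6 4).
Stepping 2 places around the cycle: 5 → 7 → 2.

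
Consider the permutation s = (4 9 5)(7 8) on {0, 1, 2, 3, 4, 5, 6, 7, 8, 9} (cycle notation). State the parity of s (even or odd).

odd

The cycle lengths are 3, 2, 1, 1, 1, 1, 1.
A cycle is odd iff its length is even; s has 1 even-length cycle, so sgn(s) = (−1)^1 and s is odd.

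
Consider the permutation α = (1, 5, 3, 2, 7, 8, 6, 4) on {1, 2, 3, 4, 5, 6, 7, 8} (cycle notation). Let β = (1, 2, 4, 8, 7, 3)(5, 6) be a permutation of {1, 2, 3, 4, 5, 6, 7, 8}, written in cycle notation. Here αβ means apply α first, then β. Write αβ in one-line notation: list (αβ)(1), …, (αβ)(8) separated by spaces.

6 3 4 2 1 8 7 5

(αβ)(x) = β(α(x)). Computing each image: β(α(1)) = β(5) = 6, β(α(2)) = β(7) = 3, β(α(3)) = β(2) = 4, β(α(4)) = β(1) = 2, β(α(5)) = β(3) = 1, β(α(6)) = β(4) = 8, β(α(7)) = β(8) = 7, β(α(8)) = β(6) = 5.
Hence αβ = [6 3 4 2 1 8 7 5].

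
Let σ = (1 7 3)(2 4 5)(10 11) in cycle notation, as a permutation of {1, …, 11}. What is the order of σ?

The cycle type of σ is (3, 3, 2, 1, 1, 1).
Since disjoint cycles commute, ord(σ) = lcm(3, 3, 2) = 6.

6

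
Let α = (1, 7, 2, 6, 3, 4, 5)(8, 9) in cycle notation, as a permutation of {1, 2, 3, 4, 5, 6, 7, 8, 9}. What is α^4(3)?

3 lies in the 7-cycle (1, 7, 2, 6, 3, 4, 5).
Advancing 4 steps from 3: 3 → 4 → 5 → 1 → 7.

7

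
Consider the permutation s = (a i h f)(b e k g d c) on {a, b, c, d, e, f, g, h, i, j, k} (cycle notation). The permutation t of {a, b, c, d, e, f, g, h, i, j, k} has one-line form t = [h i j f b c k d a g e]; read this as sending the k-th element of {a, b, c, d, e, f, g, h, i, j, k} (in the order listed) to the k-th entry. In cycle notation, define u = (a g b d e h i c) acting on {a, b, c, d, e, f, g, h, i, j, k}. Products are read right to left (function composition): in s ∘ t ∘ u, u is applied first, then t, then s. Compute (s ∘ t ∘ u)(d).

Apply the permutations in order: u(d) = e, then t(e) = b, then s(b) = e. So (s ∘ t ∘ u)(d) = e.

e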